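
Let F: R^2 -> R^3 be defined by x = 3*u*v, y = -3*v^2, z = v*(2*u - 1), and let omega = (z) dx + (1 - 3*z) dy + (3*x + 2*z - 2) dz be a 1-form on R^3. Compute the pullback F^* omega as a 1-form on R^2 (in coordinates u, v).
F^* omega = (v*(32*u*v - 7*v - 4)) du + (32*u^2*v + 36*u*v^2 - 20*u*v - 4*u - 18*v^2 - 4*v + 2) dv

Using F^*(f dg) = (f ∘ F) d(g ∘ F), substitute each coordinate x_i by F_i(u, v) in f_i, and replace dx_i by d F_i = (∂F_i/∂u) du + (∂F_i/∂v) dv.
  For the x component: f_1(F) = v*(2*u - 1); d F_1 = (3*v) du + (3*u) dv
  For the y component: f_2(F) = -6*u*v + 3*v + 1; d F_2 = (0) du + (-6*v) dv
  For the z component: f_3(F) = 13*u*v - 2*v - 2; d F_3 = (2*v) du + (2*u - 1) dv
Combining and collecting du, dv coefficients:
  coeff of du: v*(32*u*v - 7*v - 4)
  coeff of dv: 32*u^2*v + 36*u*v^2 - 20*u*v - 4*u - 18*v^2 - 4*v + 2
F^* omega = (v*(32*u*v - 7*v - 4)) du + (32*u^2*v + 36*u*v^2 - 20*u*v - 4*u - 18*v^2 - 4*v + 2) dv.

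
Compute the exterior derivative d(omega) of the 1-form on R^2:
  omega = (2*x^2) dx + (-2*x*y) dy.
d(omega) = (-2*y) dx ∧ dy

For a 1-form omega = sum_i f_i dx_i, the exterior derivative is
  d(omega) = sum_{i < j} (∂f_j/∂x_i - ∂f_i/∂x_j) dx_i ∧ dx_j.
  coefficient of dx ∧ dy: ∂f_2/∂x - ∂f_1/∂y = ∂(-2*x*y)/∂x - ∂(2*x^2)/∂y = -2*y
Assembling: d(omega) = (-2*y) dx ∧ dy.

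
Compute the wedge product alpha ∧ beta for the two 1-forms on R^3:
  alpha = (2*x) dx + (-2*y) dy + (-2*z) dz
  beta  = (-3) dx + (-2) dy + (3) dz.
alpha ∧ beta = (-4*x - 6*y) dx ∧ dy + (6*x - 6*z) dx ∧ dz + (-6*y - 4*z) dy ∧ dz

Distribute the wedge, using dx_i ∧ dx_j = -dx_j ∧ dx_i and dx_i ∧ dx_i = 0. For each pair (i, j) with i < j, the coefficient of dx_i ∧ dx_j in alpha ∧ beta is (alpha_i * beta_j - alpha_j * beta_i). Collecting: alpha ∧ beta = (-4*x - 6*y) dx ∧ dy + (6*x - 6*z) dx ∧ dz + (-6*y - 4*z) dy ∧ dz.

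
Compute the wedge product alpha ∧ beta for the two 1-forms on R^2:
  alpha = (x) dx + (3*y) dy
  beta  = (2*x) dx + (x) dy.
alpha ∧ beta = (x*(x - 6*y)) dx ∧ dy

Distribute the wedge, using dx_i ∧ dx_j = -dx_j ∧ dx_i and dx_i ∧ dx_i = 0. For each pair (i, j) with i < j, the coefficient of dx_i ∧ dx_j in alpha ∧ beta is (alpha_i * beta_j - alpha_j * beta_i). Collecting: alpha ∧ beta = (x*(x - 6*y)) dx ∧ dy.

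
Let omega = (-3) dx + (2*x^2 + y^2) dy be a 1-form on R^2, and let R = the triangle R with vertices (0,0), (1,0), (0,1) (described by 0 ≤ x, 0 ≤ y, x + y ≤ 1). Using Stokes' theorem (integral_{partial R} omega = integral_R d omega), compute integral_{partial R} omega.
integral_(partial R) omega = 2/3

Stokes: integral_partial_R omega = integral_R d omega with d omega = (∂Q/∂x - ∂P/∂y) dx ∧ dy.
  ∂Q/∂x = 4*x
  ∂P/∂y = 0
  integrand = ∂Q/∂x - ∂P/∂y = 4*x.
Integrating over R: integral_0^1 integral_0^{1-x} (4*x) dy dx = 2/3.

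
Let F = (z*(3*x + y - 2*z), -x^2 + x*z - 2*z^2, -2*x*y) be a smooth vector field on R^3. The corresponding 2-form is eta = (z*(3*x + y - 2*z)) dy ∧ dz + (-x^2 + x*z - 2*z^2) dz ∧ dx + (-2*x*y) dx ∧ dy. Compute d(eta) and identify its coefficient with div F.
d(eta) = (3*z) dx ∧ dy ∧ dz; div F = 3*z

For a 2-form in R^3 of the form above, applying d gives a 3-form with coefficient ∂P/∂x + ∂Q/∂y + ∂R/∂z:
  ∂P/∂x = 3*z
  ∂Q/∂y = 0
  ∂R/∂z = 0
Sum = 3*z, which is exactly div F.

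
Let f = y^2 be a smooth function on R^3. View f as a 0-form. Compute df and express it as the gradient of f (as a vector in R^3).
df = (0) dx + (2*y) dy + (0) dz; grad f = (0, 2*y, 0)

For a 0-form f, d f = (∂f/∂x) dx + (∂f/∂y) dy + (∂f/∂z) dz. The components of the vector representation are exactly the entries of grad f in Cartesian coordinates:
  ∂f/∂x = 0
  ∂f/∂y = 2*y
  ∂f/∂z = 0.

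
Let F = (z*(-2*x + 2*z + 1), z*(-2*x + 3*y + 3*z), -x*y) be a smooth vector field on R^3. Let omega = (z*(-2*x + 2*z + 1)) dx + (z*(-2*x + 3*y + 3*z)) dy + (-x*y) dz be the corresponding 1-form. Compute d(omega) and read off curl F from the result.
d(omega) = (x - 3*y - 6*z) dy ∧ dz + (-2*x + y + 4*z + 1) dz ∧ dx + (-2*z) dx ∧ dy; curl F = (x - 3*y - 6*z, -2*x + y + 4*z + 1, -2*z)

d omega = sum_{i<j} (∂f_j/∂x_i - ∂f_i/∂x_j) dx_i ∧ dx_j. Under the identification (dy ∧ dz, dz ∧ dx, dx ∧ dy) ↔ (e_x, e_y, e_z), the coefficients are exactly the components of curl F. Compute:
  ∂R/∂y - ∂Q/∂z = (-x) - (-2*x + 3*y + 6*z) = x - 3*y - 6*z
  ∂P/∂z - ∂R/∂x = (-2*x + 4*z + 1) - (-y) = -2*x + y + 4*z + 1
  ∂Q/∂x - ∂P/∂y = (-2*z) - (0) = -2*z.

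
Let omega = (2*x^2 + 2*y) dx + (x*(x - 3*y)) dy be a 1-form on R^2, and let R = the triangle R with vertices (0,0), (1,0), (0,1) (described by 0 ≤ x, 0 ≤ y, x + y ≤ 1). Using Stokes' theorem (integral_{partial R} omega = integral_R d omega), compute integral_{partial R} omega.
integral_(partial R) omega = -7/6

Stokes: integral_partial_R omega = integral_R d omega with d omega = (∂Q/∂x - ∂P/∂y) dx ∧ dy.
  ∂Q/∂x = 2*x - 3*y
  ∂P/∂y = 2
  integrand = ∂Q/∂x - ∂P/∂y = 2*x - 3*y - 2.
Integrating over R: integral_0^1 integral_0^{1-x} (2*x - 3*y - 2) dy dx = -7/6.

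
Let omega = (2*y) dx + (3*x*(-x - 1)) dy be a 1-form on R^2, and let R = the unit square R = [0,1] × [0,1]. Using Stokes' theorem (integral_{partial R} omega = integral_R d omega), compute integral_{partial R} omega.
integral_(partial R) omega = -8

Stokes: integral_partial_R omega = integral_R d omega with d omega = (∂Q/∂x - ∂P/∂y) dx ∧ dy.
  ∂Q/∂x = -6*x - 3
  ∂P/∂y = 2
  integrand = ∂Q/∂x - ∂P/∂y = -6*x - 5.
Integrating over R: integral_0^1 integral_0^1 (-6*x - 5) dx dy = -8.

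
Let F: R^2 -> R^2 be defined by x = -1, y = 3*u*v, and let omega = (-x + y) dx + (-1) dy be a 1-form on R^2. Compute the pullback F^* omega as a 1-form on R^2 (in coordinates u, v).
F^* omega = (-3*v) du + (-3*u) dv

Using F^*(f dg) = (f ∘ F) d(g ∘ F), substitute each coordinate x_i by F_i(u, v) in f_i, and replace dx_i by d F_i = (∂F_i/∂u) du + (∂F_i/∂v) dv.
  For the x component: f_1(F) = 3*u*v + 1; d F_1 = (0) du + (0) dv
  For the y component: f_2(F) = -1; d F_2 = (3*v) du + (3*u) dv
Combining and collecting du, dv coefficients:
  coeff of du: -3*v
  coeff of dv: -3*u
F^* omega = (-3*v) du + (-3*u) dv.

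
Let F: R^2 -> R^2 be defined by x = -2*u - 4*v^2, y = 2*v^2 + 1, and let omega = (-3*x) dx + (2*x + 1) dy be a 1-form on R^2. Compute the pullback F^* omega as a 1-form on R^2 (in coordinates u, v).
F^* omega = (-12*u - 24*v^2) du + (4*v*(-16*u - 32*v^2 + 1)) dv

Using F^*(f dg) = (f ∘ F) d(g ∘ F), substitute each coordinate x_i by F_i(u, v) in f_i, and replace dx_i by d F_i = (∂F_i/∂u) du + (∂F_i/∂v) dv.
  For the x component: f_1(F) = 6*u + 12*v^2; d F_1 = (-2) du + (-8*v) dv
  For the y component: f_2(F) = -4*u - 8*v^2 + 1; d F_2 = (0) du + (4*v) dv
Combining and collecting du, dv coefficients:
  coeff of du: -12*u - 24*v^2
  coeff of dv: 4*v*(-16*u - 32*v^2 + 1)
F^* omega = (-12*u - 24*v^2) du + (4*v*(-16*u - 32*v^2 + 1)) dv.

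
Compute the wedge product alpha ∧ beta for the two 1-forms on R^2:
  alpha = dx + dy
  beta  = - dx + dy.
alpha ∧ beta = (2) dx ∧ dy

Distribute the wedge, using dx_i ∧ dx_j = -dx_j ∧ dx_i and dx_i ∧ dx_i = 0. For each pair (i, j) with i < j, the coefficient of dx_i ∧ dx_j in alpha ∧ beta is (alpha_i * beta_j - alpha_j * beta_i). Collecting: alpha ∧ beta = (2) dx ∧ dy.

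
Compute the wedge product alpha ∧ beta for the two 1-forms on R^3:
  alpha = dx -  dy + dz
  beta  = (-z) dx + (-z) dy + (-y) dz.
alpha ∧ beta = (-2*z) dx ∧ dy + (-y + z) dx ∧ dz + (y + z) dy ∧ dz

Distribute the wedge, using dx_i ∧ dx_j = -dx_j ∧ dx_i and dx_i ∧ dx_i = 0. For each pair (i, j) with i < j, the coefficient of dx_i ∧ dx_j in alpha ∧ beta is (alpha_i * beta_j - alpha_j * beta_i). Collecting: alpha ∧ beta = (-2*z) dx ∧ dy + (-y + z) dx ∧ dz + (y + z) dy ∧ dz.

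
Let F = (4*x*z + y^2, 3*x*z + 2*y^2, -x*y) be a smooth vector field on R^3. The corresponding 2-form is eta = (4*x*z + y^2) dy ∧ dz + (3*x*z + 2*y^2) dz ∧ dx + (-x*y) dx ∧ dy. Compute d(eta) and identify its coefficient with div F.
d(eta) = (4*y + 4*z) dx ∧ dy ∧ dz; div F = 4*y + 4*z

For a 2-form in R^3 of the form above, applying d gives a 3-form with coefficient ∂P/∂x + ∂Q/∂y + ∂R/∂z:
  ∂P/∂x = 4*z
  ∂Q/∂y = 4*y
  ∂R/∂z = 0
Sum = 4*y + 4*z, which is exactly div F.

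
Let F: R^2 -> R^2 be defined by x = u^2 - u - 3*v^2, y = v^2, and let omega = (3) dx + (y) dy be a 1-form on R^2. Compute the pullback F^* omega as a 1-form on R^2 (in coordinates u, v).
F^* omega = (6*u - 3) du + (2*v*(v^2 - 9)) dv

Using F^*(f dg) = (f ∘ F) d(g ∘ F), substitute each coordinate x_i by F_i(u, v) in f_i, and replace dx_i by d F_i = (∂F_i/∂u) du + (∂F_i/∂v) dv.
  For the x component: f_1(F) = 3; d F_1 = (2*u - 1) du + (-6*v) dv
  For the y component: f_2(F) = v^2; d F_2 = (0) du + (2*v) dv
Combining and collecting du, dv coefficients:
  coeff of du: 6*u - 3
  coeff of dv: 2*v*(v^2 - 9)
F^* omega = (6*u - 3) du + (2*v*(v^2 - 9)) dv.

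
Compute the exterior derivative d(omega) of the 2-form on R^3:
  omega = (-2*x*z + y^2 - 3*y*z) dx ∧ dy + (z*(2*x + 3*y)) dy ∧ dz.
d(omega) = (-2*x - 3*y + 2*z) dx ∧ dy ∧ dz

For a 2-form omega = sum_{i<j} g_{ij} dx_i ∧ dx_j, the exterior derivative is
  d(omega) = sum_{i<j} d(g_{ij}) ∧ dx_i ∧ dx_j = sum_{i<j, k} (∂g_{ij}/∂x_k) dx_k ∧ dx_i ∧ dx_j.
Expand each term, using dx_k ∧ dx_i ∧ dx_j = sgn(permutation) dx_{(a)} ∧ dx_{(b)} ∧ dx_{(c)} with (a < b < c) sorted:
  d(-2*x*z + y^2 - 3*y*z) includes (∂/∂z)(-2*x*z + y^2 - 3*y*z) dz = (-2*x - 3*y) dz, which multiplied by dx ∧ dy gives (-2*x - 3*y) dx ∧ dy ∧ dz
  d(z*(2*x + 3*y)) includes (∂/∂x)(z*(2*x + 3*y)) dx = (2*z) dx, which multiplied by dy ∧ dz gives (2*z) dx ∧ dy ∧ dz
Collecting like 3-forms: d(omega) = (-2*x - 3*y + 2*z) dx ∧ dy ∧ dz.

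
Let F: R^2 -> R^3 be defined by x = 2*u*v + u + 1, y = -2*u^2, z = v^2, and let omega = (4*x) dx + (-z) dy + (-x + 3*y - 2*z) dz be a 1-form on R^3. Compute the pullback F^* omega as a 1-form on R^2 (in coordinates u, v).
F^* omega = (20*u*v^2 + 16*u*v + 4*u + 8*v + 4) du + (4*u^2*v + 8*u^2 - 4*u*v^2 - 2*u*v + 8*u - 4*v^3 - 2*v) dv

Using F^*(f dg) = (f ∘ F) d(g ∘ F), substitute each coordinate x_i by F_i(u, v) in f_i, and replace dx_i by d F_i = (∂F_i/∂u) du + (∂F_i/∂v) dv.
  For the x component: f_1(F) = 8*u*v + 4*u + 4; d F_1 = (2*v + 1) du + (2*u) dv
  For the y component: f_2(F) = -v^2; d F_2 = (-4*u) du + (0) dv
  For the z component: f_3(F) = -6*u^2 - 2*u*v - u - 2*v^2 - 1; d F_3 = (0) du + (2*v) dv
Combining and collecting du, dv coefficients:
  coeff of du: 20*u*v^2 + 16*u*v + 4*u + 8*v + 4
  coeff of dv: 4*u^2*v + 8*u^2 - 4*u*v^2 - 2*u*v + 8*u - 4*v^3 - 2*v
F^* omega = (20*u*v^2 + 16*u*v + 4*u + 8*v + 4) du + (4*u^2*v + 8*u^2 - 4*u*v^2 - 2*u*v + 8*u - 4*v^3 - 2*v) dv.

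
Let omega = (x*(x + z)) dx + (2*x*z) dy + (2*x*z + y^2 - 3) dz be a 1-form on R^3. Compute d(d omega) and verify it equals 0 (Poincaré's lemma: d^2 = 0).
d(d omega) = 0

Step 1: d omega = sum_{i<j} (∂f_j/∂x_i - ∂f_i/∂x_j) dx_i ∧ dx_j:
  coeff of dx ∧ dy: 2*z
  coeff of dx ∧ dz: -x + 2*z
  coeff of dy ∧ dz: -2*x + 2*y
Step 2: Apply d again to each 2-form coefficient. The only possible 3-form in R^3 is dx ∧ dy ∧ dz, with coefficient
  ∂(coeff of dy∧dz)/∂x - ∂(coeff of dx∧dz)/∂y + ∂(coeff of dx∧dy)/∂z
  = ∂/∂x (-2*x + 2*y) - ∂/∂y (-x + 2*z) + ∂/∂z (2*z).
Each of these terms simplifies to sums of mixed partials that cancel in pairs. The result is 0 (by equality of mixed partials for smooth functions — Schwarz / Clairaut).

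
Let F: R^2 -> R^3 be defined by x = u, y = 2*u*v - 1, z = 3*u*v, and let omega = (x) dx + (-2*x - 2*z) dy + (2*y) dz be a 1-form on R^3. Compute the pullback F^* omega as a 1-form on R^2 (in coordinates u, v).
F^* omega = (-4*u*v + u - 6*v) du + (2*u*(-2*u - 3)) dv

Using F^*(f dg) = (f ∘ F) d(g ∘ F), substitute each coordinate x_i by F_i(u, v) in f_i, and replace dx_i by d F_i = (∂F_i/∂u) du + (∂F_i/∂v) dv.
  For the x component: f_1(F) = u; d F_1 = (1) du + (0) dv
  For the y component: f_2(F) = 2*u*(-3*v - 1); d F_2 = (2*v) du + (2*u) dv
  For the z component: f_3(F) = 4*u*v - 2; d F_3 = (3*v) du + (3*u) dv
Combining and collecting du, dv coefficients:
  coeff of du: -4*u*v + u - 6*v
  coeff of dv: 2*u*(-2*u - 3)
F^* omega = (-4*u*v + u - 6*v) du + (2*u*(-2*u - 3)) dv.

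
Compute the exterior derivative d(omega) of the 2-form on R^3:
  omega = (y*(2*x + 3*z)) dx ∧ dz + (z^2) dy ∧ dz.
d(omega) = (-2*x - 3*z) dx ∧ dy ∧ dz

For a 2-form omega = sum_{i<j} g_{ij} dx_i ∧ dx_j, the exterior derivative is
  d(omega) = sum_{i<j} d(g_{ij}) ∧ dx_i ∧ dx_j = sum_{i<j, k} (∂g_{ij}/∂x_k) dx_k ∧ dx_i ∧ dx_j.
Expand each term, using dx_k ∧ dx_i ∧ dx_j = sgn(permutation) dx_{(a)} ∧ dx_{(b)} ∧ dx_{(c)} with (a < b < c) sorted:
  d(y*(2*x + 3*z)) includes (∂/∂y)(y*(2*x + 3*z)) dy = (2*x + 3*z) dy, which multiplied by dx ∧ dz gives (-2*x - 3*z) dx ∧ dy ∧ dz
Collecting like 3-forms: d(omega) = (-2*x - 3*z) dx ∧ dy ∧ dz.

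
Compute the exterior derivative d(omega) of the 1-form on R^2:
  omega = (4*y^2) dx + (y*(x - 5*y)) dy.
d(omega) = (-7*y) dx ∧ dy

For a 1-form omega = sum_i f_i dx_i, the exterior derivative is
  d(omega) = sum_{i < j} (∂f_j/∂x_i - ∂f_i/∂x_j) dx_i ∧ dx_j.
  coefficient of dx ∧ dy: ∂f_2/∂x - ∂f_1/∂y = ∂(y*(x - 5*y))/∂x - ∂(4*y^2)/∂y = -7*y
Assembling: d(omega) = (-7*y) dx ∧ dy.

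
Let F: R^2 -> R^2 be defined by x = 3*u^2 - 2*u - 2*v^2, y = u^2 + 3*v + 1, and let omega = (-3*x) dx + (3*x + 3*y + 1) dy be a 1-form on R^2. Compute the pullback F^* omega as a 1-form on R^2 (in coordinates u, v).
F^* omega = (-30*u^3 + 42*u^2 + 24*u*v^2 + 18*u*v - 4*u - 12*v^2) du + (36*u^2*v + 36*u^2 - 24*u*v - 18*u - 24*v^3 - 18*v^2 + 27*v + 12) dv

Using F^*(f dg) = (f ∘ F) d(g ∘ F), substitute each coordinate x_i by F_i(u, v) in f_i, and replace dx_i by d F_i = (∂F_i/∂u) du + (∂F_i/∂v) dv.
  For the x component: f_1(F) = -9*u^2 + 6*u + 6*v^2; d F_1 = (6*u - 2) du + (-4*v) dv
  For the y component: f_2(F) = 12*u^2 - 6*u - 6*v^2 + 9*v + 4; d F_2 = (2*u) du + (3) dv
Combining and collecting du, dv coefficients:
  coeff of du: -30*u^3 + 42*u^2 + 24*u*v^2 + 18*u*v - 4*u - 12*v^2
  coeff of dv: 36*u^2*v + 36*u^2 - 24*u*v - 18*u - 24*v^3 - 18*v^2 + 27*v + 12
F^* omega = (-30*u^3 + 42*u^2 + 24*u*v^2 + 18*u*v - 4*u - 12*v^2) du + (36*u^2*v + 36*u^2 - 24*u*v - 18*u - 24*v^3 - 18*v^2 + 27*v + 12) dv.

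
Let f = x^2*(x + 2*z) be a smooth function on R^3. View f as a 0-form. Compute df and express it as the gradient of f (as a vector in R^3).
df = (x*(3*x + 4*z)) dx + (0) dy + (2*x^2) dz; grad f = (x*(3*x + 4*z), 0, 2*x^2)

For a 0-form f, d f = (∂f/∂x) dx + (∂f/∂y) dy + (∂f/∂z) dz. The components of the vector representation are exactly the entries of grad f in Cartesian coordinates:
  ∂f/∂x = x*(3*x + 4*z)
  ∂f/∂y = 0
  ∂f/∂z = 2*x^2.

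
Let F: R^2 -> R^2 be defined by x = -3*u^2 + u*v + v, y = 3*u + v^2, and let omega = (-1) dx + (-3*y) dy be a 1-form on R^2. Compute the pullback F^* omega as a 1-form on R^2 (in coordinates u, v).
F^* omega = (-21*u - 9*v^2 - v) du + (-18*u*v - u - 6*v^3 - 1) dv

Using F^*(f dg) = (f ∘ F) d(g ∘ F), substitute each coordinate x_i by F_i(u, v) in f_i, and replace dx_i by d F_i = (∂F_i/∂u) du + (∂F_i/∂v) dv.
  For the x component: f_1(F) = -1; d F_1 = (-6*u + v) du + (u + 1) dv
  For the y component: f_2(F) = -9*u - 3*v^2; d F_2 = (3) du + (2*v) dv
Combining and collecting du, dv coefficients:
  coeff of du: -21*u - 9*v^2 - v
  coeff of dv: -18*u*v - u - 6*v^3 - 1
F^* omega = (-21*u - 9*v^2 - v) du + (-18*u*v - u - 6*v^3 - 1) dv.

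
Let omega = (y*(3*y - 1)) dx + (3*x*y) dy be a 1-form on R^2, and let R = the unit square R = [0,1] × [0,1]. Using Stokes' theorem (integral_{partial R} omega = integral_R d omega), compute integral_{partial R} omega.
integral_(partial R) omega = -1/2

Stokes: integral_partial_R omega = integral_R d omega with d omega = (∂Q/∂x - ∂P/∂y) dx ∧ dy.
  ∂Q/∂x = 3*y
  ∂P/∂y = 6*y - 1
  integrand = ∂Q/∂x - ∂P/∂y = 1 - 3*y.
Integrating over R: integral_0^1 integral_0^1 (1 - 3*y) dx dy = -1/2.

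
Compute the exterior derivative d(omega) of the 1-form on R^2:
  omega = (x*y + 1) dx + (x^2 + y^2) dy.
d(omega) = (x) dx ∧ dy

For a 1-form omega = sum_i f_i dx_i, the exterior derivative is
  d(omega) = sum_{i < j} (∂f_j/∂x_i - ∂f_i/∂x_j) dx_i ∧ dx_j.
  coefficient of dx ∧ dy: ∂f_2/∂x - ∂f_1/∂y = ∂(x^2 + y^2)/∂x - ∂(x*y + 1)/∂y = x
Assembling: d(omega) = (x) dx ∧ dy.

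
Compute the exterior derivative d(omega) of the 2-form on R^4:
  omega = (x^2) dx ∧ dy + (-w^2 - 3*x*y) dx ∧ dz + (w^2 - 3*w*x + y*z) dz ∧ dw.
d(omega) = (3*x) dx ∧ dy ∧ dz + (-5*w) dx ∧ dz ∧ dw + (z) dy ∧ dz ∧ dw

For a 2-form omega = sum_{i<j} g_{ij} dx_i ∧ dx_j, the exterior derivative is
  d(omega) = sum_{i<j} d(g_{ij}) ∧ dx_i ∧ dx_j = sum_{i<j, k} (∂g_{ij}/∂x_k) dx_k ∧ dx_i ∧ dx_j.
Expand each term, using dx_k ∧ dx_i ∧ dx_j = sgn(permutation) dx_{(a)} ∧ dx_{(b)} ∧ dx_{(c)} with (a < b < c) sorted:
  d(-w^2 - 3*x*y) includes (∂/∂y)(-w^2 - 3*x*y) dy = (-3*x) dy, which multiplied by dx ∧ dz gives (3*x) dx ∧ dy ∧ dz
  d(-w^2 - 3*x*y) includes (∂/∂w)(-w^2 - 3*x*y) dw = (-2*w) dw, which multiplied by dx ∧ dz gives (-2*w) dx ∧ dz ∧ dw
  d(w^2 - 3*w*x + y*z) includes (∂/∂x)(w^2 - 3*w*x + y*z) dx = (-3*w) dx, which multiplied by dz ∧ dw gives (-3*w) dx ∧ dz ∧ dw
  d(w^2 - 3*w*x + y*z) includes (∂/∂y)(w^2 - 3*w*x + y*z) dy = (z) dy, which multiplied by dz ∧ dw gives (z) dy ∧ dz ∧ dw
Collecting like 3-forms: d(omega) = (3*x) dx ∧ dy ∧ dz + (-5*w) dx ∧ dz ∧ dw + (z) dy ∧ dz ∧ dw.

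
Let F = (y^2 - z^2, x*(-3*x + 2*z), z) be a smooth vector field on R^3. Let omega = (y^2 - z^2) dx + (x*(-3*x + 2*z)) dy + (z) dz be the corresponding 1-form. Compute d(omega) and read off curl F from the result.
d(omega) = (-2*x) dy ∧ dz + (-2*z) dz ∧ dx + (-6*x - 2*y + 2*z) dx ∧ dy; curl F = (-2*x, -2*z, -6*x - 2*y + 2*z)

d omega = sum_{i<j} (∂f_j/∂x_i - ∂f_i/∂x_j) dx_i ∧ dx_j. Under the identification (dy ∧ dz, dz ∧ dx, dx ∧ dy) ↔ (e_x, e_y, e_z), the coefficients are exactly the components of curl F. Compute:
  ∂R/∂y - ∂Q/∂z = (0) - (2*x) = -2*x
  ∂P/∂z - ∂R/∂x = (-2*z) - (0) = -2*z
  ∂Q/∂x - ∂P/∂y = (-6*x + 2*z) - (2*y) = -6*x - 2*y + 2*z.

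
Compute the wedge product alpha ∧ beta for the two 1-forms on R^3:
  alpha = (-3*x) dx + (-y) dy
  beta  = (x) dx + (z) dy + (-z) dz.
alpha ∧ beta = (x*(y - 3*z)) dx ∧ dy + (3*x*z) dx ∧ dz + (y*z) dy ∧ dz

Distribute the wedge, using dx_i ∧ dx_j = -dx_j ∧ dx_i and dx_i ∧ dx_i = 0. For each pair (i, j) with i < j, the coefficient of dx_i ∧ dx_j in alpha ∧ beta is (alpha_i * beta_j - alpha_j * beta_i). Collecting: alpha ∧ beta = (x*(y - 3*z)) dx ∧ dy + (3*x*z) dx ∧ dz + (y*z) dy ∧ dz.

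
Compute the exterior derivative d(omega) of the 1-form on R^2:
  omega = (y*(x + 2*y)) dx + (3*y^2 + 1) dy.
d(omega) = (-x - 4*y) dx ∧ dy

For a 1-form omega = sum_i f_i dx_i, the exterior derivative is
  d(omega) = sum_{i < j} (∂f_j/∂x_i - ∂f_i/∂x_j) dx_i ∧ dx_j.
  coefficient of dx ∧ dy: ∂f_2/∂x - ∂f_1/∂y = ∂(3*y^2 + 1)/∂x - ∂(y*(x + 2*y))/∂y = -x - 4*y
Assembling: d(omega) = (-x - 4*y) dx ∧ dy.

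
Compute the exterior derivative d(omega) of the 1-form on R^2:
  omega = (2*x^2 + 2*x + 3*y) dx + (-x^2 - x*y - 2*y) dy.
d(omega) = (-2*x - y - 3) dx ∧ dy

For a 1-form omega = sum_i f_i dx_i, the exterior derivative is
  d(omega) = sum_{i < j} (∂f_j/∂x_i - ∂f_i/∂x_j) dx_i ∧ dx_j.
  coefficient of dx ∧ dy: ∂f_2/∂x - ∂f_1/∂y = ∂(-x^2 - x*y - 2*y)/∂x - ∂(2*x^2 + 2*x + 3*y)/∂y = -2*x - y - 3
Assembling: d(omega) = (-2*x - y - 3) dx ∧ dy.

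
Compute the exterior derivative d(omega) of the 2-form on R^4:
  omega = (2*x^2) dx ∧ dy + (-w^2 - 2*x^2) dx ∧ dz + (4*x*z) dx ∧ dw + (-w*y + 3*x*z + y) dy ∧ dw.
d(omega) = (-2*w - 4*x) dx ∧ dz ∧ dw + (3*z) dx ∧ dy ∧ dw + (-3*x) dy ∧ dz ∧ dw

For a 2-form omega = sum_{i<j} g_{ij} dx_i ∧ dx_j, the exterior derivative is
  d(omega) = sum_{i<j} d(g_{ij}) ∧ dx_i ∧ dx_j = sum_{i<j, k} (∂g_{ij}/∂x_k) dx_k ∧ dx_i ∧ dx_j.
Expand each term, using dx_k ∧ dx_i ∧ dx_j = sgn(permutation) dx_{(a)} ∧ dx_{(b)} ∧ dx_{(c)} with (a < b < c) sorted:
  d(-w^2 - 2*x^2) includes (∂/∂w)(-w^2 - 2*x^2) dw = (-2*w) dw, which multiplied by dx ∧ dz gives (-2*w) dx ∧ dz ∧ dw
  d(4*x*z) includes (∂/∂z)(4*x*z) dz = (4*x) dz, which multiplied by dx ∧ dw gives (-4*x) dx ∧ dz ∧ dw
  d(-w*y + 3*x*z + y) includes (∂/∂x)(-w*y + 3*x*z + y) dx = (3*z) dx, which multiplied by dy ∧ dw gives (3*z) dx ∧ dy ∧ dw
  d(-w*y + 3*x*z + y) includes (∂/∂z)(-w*y + 3*x*z + y) dz = (3*x) dz, which multiplied by dy ∧ dw gives (-3*x) dy ∧ dz ∧ dw
Collecting like 3-forms: d(omega) = (-2*w - 4*x) dx ∧ dz ∧ dw + (3*z) dx ∧ dy ∧ dw + (-3*x) dy ∧ dz ∧ dw.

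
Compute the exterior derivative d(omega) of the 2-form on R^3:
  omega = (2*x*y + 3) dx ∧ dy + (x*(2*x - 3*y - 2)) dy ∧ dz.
d(omega) = (4*x - 3*y - 2) dx ∧ dy ∧ dz

For a 2-form omega = sum_{i<j} g_{ij} dx_i ∧ dx_j, the exterior derivative is
  d(omega) = sum_{i<j} d(g_{ij}) ∧ dx_i ∧ dx_j = sum_{i<j, k} (∂g_{ij}/∂x_k) dx_k ∧ dx_i ∧ dx_j.
Expand each term, using dx_k ∧ dx_i ∧ dx_j = sgn(permutation) dx_{(a)} ∧ dx_{(b)} ∧ dx_{(c)} with (a < b < c) sorted:
  d(x*(2*x - 3*y - 2)) includes (∂/∂x)(x*(2*x - 3*y - 2)) dx = (4*x - 3*y - 2) dx, which multiplied by dy ∧ dz gives (4*x - 3*y - 2) dx ∧ dy ∧ dz
Collecting like 3-forms: d(omega) = (4*x - 3*y - 2) dx ∧ dy ∧ dz.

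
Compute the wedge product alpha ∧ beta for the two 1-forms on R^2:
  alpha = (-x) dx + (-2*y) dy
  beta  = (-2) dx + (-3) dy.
alpha ∧ beta = (3*x - 4*y) dx ∧ dy

Distribute the wedge, using dx_i ∧ dx_j = -dx_j ∧ dx_i and dx_i ∧ dx_i = 0. For each pair (i, j) with i < j, the coefficient of dx_i ∧ dx_j in alpha ∧ beta is (alpha_i * beta_j - alpha_j * beta_i). Collecting: alpha ∧ beta = (3*x - 4*y) dx ∧ dy.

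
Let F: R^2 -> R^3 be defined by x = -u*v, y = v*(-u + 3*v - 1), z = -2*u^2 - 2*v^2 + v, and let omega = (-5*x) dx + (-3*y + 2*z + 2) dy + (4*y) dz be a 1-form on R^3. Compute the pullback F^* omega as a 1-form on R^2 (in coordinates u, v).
F^* omega = (v*(20*u^2 - 56*u*v + 16*u + 13*v^2 - 5*v - 2)) du + (4*u^3 - 32*u^2*v + 4*u^2 + 47*u*v^2 - 12*u*v - 2*u - 126*v^3 + 71*v^2 + 3*v - 2) dv

Using F^*(f dg) = (f ∘ F) d(g ∘ F), substitute each coordinate x_i by F_i(u, v) in f_i, and replace dx_i by d F_i = (∂F_i/∂u) du + (∂F_i/∂v) dv.
  For the x component: f_1(F) = 5*u*v; d F_1 = (-v) du + (-u) dv
  For the y component: f_2(F) = -4*u^2 + 3*u*v - 13*v^2 + 5*v + 2; d F_2 = (-v) du + (-u + 6*v - 1) dv
  For the z component: f_3(F) = 4*v*(-u + 3*v - 1); d F_3 = (-4*u) du + (1 - 4*v) dv
Combining and collecting du, dv coefficients:
  coeff of du: v*(20*u^2 - 56*u*v + 16*u + 13*v^2 - 5*v - 2)
  coeff of dv: 4*u^3 - 32*u^2*v + 4*u^2 + 47*u*v^2 - 12*u*v - 2*u - 126*v^3 + 71*v^2 + 3*v - 2
F^* omega = (v*(20*u^2 - 56*u*v + 16*u + 13*v^2 - 5*v - 2)) du + (4*u^3 - 32*u^2*v + 4*u^2 + 47*u*v^2 - 12*u*v - 2*u - 126*v^3 + 71*v^2 + 3*v - 2) dv.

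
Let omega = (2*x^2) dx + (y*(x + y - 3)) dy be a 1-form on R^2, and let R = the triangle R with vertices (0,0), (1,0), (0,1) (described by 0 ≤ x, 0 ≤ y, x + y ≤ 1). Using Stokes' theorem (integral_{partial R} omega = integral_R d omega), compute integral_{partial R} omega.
integral_(partial R) omega = 1/6

Stokes: integral_partial_R omega = integral_R d omega with d omega = (∂Q/∂x - ∂P/∂y) dx ∧ dy.
  ∂Q/∂x = y
  ∂P/∂y = 0
  integrand = ∂Q/∂x - ∂P/∂y = y.
Integrating over R: integral_0^1 integral_0^{1-x} (y) dy dx = 1/6.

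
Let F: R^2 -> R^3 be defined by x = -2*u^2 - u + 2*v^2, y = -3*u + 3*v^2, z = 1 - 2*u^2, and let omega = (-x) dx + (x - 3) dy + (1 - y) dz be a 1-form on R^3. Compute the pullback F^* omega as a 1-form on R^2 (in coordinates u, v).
F^* omega = (-8*u^3 - 12*u^2 + 20*u*v^2 - 2*u - 4*v^2 + 9) du + (2*v*(-2*u^2 - u + 2*v^2 - 9)) dv

Using F^*(f dg) = (f ∘ F) d(g ∘ F), substitute each coordinate x_i by F_i(u, v) in f_i, and replace dx_i by d F_i = (∂F_i/∂u) du + (∂F_i/∂v) dv.
  For the x component: f_1(F) = 2*u^2 + u - 2*v^2; d F_1 = (-4*u - 1) du + (4*v) dv
  For the y component: f_2(F) = -2*u^2 - u + 2*v^2 - 3; d F_2 = (-3) du + (6*v) dv
  For the z component: f_3(F) = 3*u - 3*v^2 + 1; d F_3 = (-4*u) du + (0) dv
Combining and collecting du, dv coefficients:
  coeff of du: -8*u^3 - 12*u^2 + 20*u*v^2 - 2*u - 4*v^2 + 9
  coeff of dv: 2*v*(-2*u^2 - u + 2*v^2 - 9)
F^* omega = (-8*u^3 - 12*u^2 + 20*u*v^2 - 2*u - 4*v^2 + 9) du + (2*v*(-2*u^2 - u + 2*v^2 - 9)) dv.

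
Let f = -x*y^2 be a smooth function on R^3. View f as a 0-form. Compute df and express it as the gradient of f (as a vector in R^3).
df = (-y^2) dx + (-2*x*y) dy + (0) dz; grad f = (-y^2, -2*x*y, 0)

For a 0-form f, d f = (∂f/∂x) dx + (∂f/∂y) dy + (∂f/∂z) dz. The components of the vector representation are exactly the entries of grad f in Cartesian coordinates:
  ∂f/∂x = -y^2
  ∂f/∂y = -2*x*y
  ∂f/∂z = 0.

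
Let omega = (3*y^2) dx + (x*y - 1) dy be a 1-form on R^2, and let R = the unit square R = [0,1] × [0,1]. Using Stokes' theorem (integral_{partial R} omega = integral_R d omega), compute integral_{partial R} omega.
integral_(partial R) omega = -5/2

Stokes: integral_partial_R omega = integral_R d omega with d omega = (∂Q/∂x - ∂P/∂y) dx ∧ dy.
  ∂Q/∂x = y
  ∂P/∂y = 6*y
  integrand = ∂Q/∂x - ∂P/∂y = -5*y.
Integrating over R: integral_0^1 integral_0^1 (-5*y) dx dy = -5/2.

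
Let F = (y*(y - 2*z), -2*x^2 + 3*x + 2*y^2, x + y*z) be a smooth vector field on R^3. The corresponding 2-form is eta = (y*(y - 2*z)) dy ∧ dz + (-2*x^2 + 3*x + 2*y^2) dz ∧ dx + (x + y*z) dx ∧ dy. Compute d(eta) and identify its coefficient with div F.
d(eta) = (5*y) dx ∧ dy ∧ dz; div F = 5*y

For a 2-form in R^3 of the form above, applying d gives a 3-form with coefficient ∂P/∂x + ∂Q/∂y + ∂R/∂z:
  ∂P/∂x = 0
  ∂Q/∂y = 4*y
  ∂R/∂z = y
Sum = 5*y, which is exactly div F.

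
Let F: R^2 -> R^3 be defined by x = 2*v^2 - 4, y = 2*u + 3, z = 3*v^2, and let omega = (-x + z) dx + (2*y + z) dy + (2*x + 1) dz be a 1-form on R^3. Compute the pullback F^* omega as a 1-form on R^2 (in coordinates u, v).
F^* omega = (8*u + 6*v^2 + 12) du + (28*v^3 - 26*v) dv

Using F^*(f dg) = (f ∘ F) d(g ∘ F), substitute each coordinate x_i by F_i(u, v) in f_i, and replace dx_i by d F_i = (∂F_i/∂u) du + (∂F_i/∂v) dv.
  For the x component: f_1(F) = v^2 + 4; d F_1 = (0) du + (4*v) dv
  For the y component: f_2(F) = 4*u + 3*v^2 + 6; d F_2 = (2) du + (0) dv
  For the z component: f_3(F) = 4*v^2 - 7; d F_3 = (0) du + (6*v) dv
Combining and collecting du, dv coefficients:
  coeff of du: 8*u + 6*v^2 + 12
  coeff of dv: 28*v^3 - 26*v
F^* omega = (8*u + 6*v^2 + 12) du + (28*v^3 - 26*v) dv.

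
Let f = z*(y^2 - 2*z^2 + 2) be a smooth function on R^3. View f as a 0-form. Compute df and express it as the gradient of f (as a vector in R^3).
df = (0) dx + (2*y*z) dy + (y^2 - 6*z^2 + 2) dz; grad f = (0, 2*y*z, y^2 - 6*z^2 + 2)

For a 0-form f, d f = (∂f/∂x) dx + (∂f/∂y) dy + (∂f/∂z) dz. The components of the vector representation are exactly the entries of grad f in Cartesian coordinates:
  ∂f/∂x = 0
  ∂f/∂y = 2*y*z
  ∂f/∂z = y^2 - 6*z^2 + 2.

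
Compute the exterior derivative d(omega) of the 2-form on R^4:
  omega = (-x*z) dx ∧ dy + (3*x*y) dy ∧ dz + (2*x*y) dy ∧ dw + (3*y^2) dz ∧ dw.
d(omega) = (-x + 3*y) dx ∧ dy ∧ dz + (2*y) dx ∧ dy ∧ dw + (6*y) dy ∧ dz ∧ dw

For a 2-form omega = sum_{i<j} g_{ij} dx_i ∧ dx_j, the exterior derivative is
  d(omega) = sum_{i<j} d(g_{ij}) ∧ dx_i ∧ dx_j = sum_{i<j, k} (∂g_{ij}/∂x_k) dx_k ∧ dx_i ∧ dx_j.
Expand each term, using dx_k ∧ dx_i ∧ dx_j = sgn(permutation) dx_{(a)} ∧ dx_{(b)} ∧ dx_{(c)} with (a < b < c) sorted:
  d(-x*z) includes (∂/∂z)(-x*z) dz = (-x) dz, which multiplied by dx ∧ dy gives (-x) dx ∧ dy ∧ dz
  d(3*x*y) includes (∂/∂x)(3*x*y) dx = (3*y) dx, which multiplied by dy ∧ dz gives (3*y) dx ∧ dy ∧ dz
  d(2*x*y) includes (∂/∂x)(2*x*y) dx = (2*y) dx, which multiplied by dy ∧ dw gives (2*y) dx ∧ dy ∧ dw
  d(3*y^2) includes (∂/∂y)(3*y^2) dy = (6*y) dy, which multiplied by dz ∧ dw gives (6*y) dy ∧ dz ∧ dw
Collecting like 3-forms: d(omega) = (-x + 3*y) dx ∧ dy ∧ dz + (2*y) dx ∧ dy ∧ dw + (6*y) dy ∧ dz ∧ dw.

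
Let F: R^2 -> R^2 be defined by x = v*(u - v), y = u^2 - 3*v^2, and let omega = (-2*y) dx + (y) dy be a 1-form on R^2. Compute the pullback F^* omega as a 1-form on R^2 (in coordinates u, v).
F^* omega = (2*u^3 - 2*u^2*v - 6*u*v^2 + 6*v^3) du + (-2*u^3 - 2*u^2*v + 6*u*v^2 + 6*v^3) dv

Using F^*(f dg) = (f ∘ F) d(g ∘ F), substitute each coordinate x_i by F_i(u, v) in f_i, and replace dx_i by d F_i = (∂F_i/∂u) du + (∂F_i/∂v) dv.
  For the x component: f_1(F) = -2*u^2 + 6*v^2; d F_1 = (v) du + (u - 2*v) dv
  For the y component: f_2(F) = u^2 - 3*v^2; d F_2 = (2*u) du + (-6*v) dv
Combining and collecting du, dv coefficients:
  coeff of du: 2*u^3 - 2*u^2*v - 6*u*v^2 + 6*v^3
  coeff of dv: -2*u^3 - 2*u^2*v + 6*u*v^2 + 6*v^3
F^* omega = (2*u^3 - 2*u^2*v - 6*u*v^2 + 6*v^3) du + (-2*u^3 - 2*u^2*v + 6*u*v^2 + 6*v^3) dv.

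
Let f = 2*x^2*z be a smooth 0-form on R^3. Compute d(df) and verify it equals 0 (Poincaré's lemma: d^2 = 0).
d(df) = 0

Step 1: df = sum_i (∂f/∂x_i) dx_i = (4*x*z) dx + (0) dy + (2*x^2) dz.
Step 2: Apply d again. Using the 1-form formula, the coefficient of dx ∧ dy in d(df) is ∂^2 f/∂x ∂y - ∂^2 f/∂y ∂x = (0) - (0) = 0 (equality of mixed partials for smooth f).
Similarly for dx ∧ dz and dy ∧ dz — all coefficients vanish. So d(df) = 0.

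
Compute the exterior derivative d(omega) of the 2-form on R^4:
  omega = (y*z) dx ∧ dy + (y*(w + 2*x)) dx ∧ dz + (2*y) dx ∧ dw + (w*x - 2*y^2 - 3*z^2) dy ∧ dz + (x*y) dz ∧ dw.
d(omega) = (-2*x + y) dx ∧ dy ∧ dz + (2*y) dx ∧ dz ∧ dw + (-2) dx ∧ dy ∧ dw + (2*x) dy ∧ dz ∧ dw

For a 2-form omega = sum_{i<j} g_{ij} dx_i ∧ dx_j, the exterior derivative is
  d(omega) = sum_{i<j} d(g_{ij}) ∧ dx_i ∧ dx_j = sum_{i<j, k} (∂g_{ij}/∂x_k) dx_k ∧ dx_i ∧ dx_j.
Expand each term, using dx_k ∧ dx_i ∧ dx_j = sgn(permutation) dx_{(a)} ∧ dx_{(b)} ∧ dx_{(c)} with (a < b < c) sorted:
  d(y*z) includes (∂/∂z)(y*z) dz = (y) dz, which multiplied by dx ∧ dy gives (y) dx ∧ dy ∧ dz
  d(y*(w + 2*x)) includes (∂/∂y)(y*(w + 2*x)) dy = (w + 2*x) dy, which multiplied by dx ∧ dz gives (-w - 2*x) dx ∧ dy ∧ dz
  d(y*(w + 2*x)) includes (∂/∂w)(y*(w + 2*x)) dw = (y) dw, which multiplied by dx ∧ dz gives (y) dx ∧ dz ∧ dw
  d(2*y) includes (∂/∂y)(2*y) dy = (2) dy, which multiplied by dx ∧ dw gives (-2) dx ∧ dy ∧ dw
  d(w*x - 2*y^2 - 3*z^2) includes (∂/∂x)(w*x - 2*y^2 - 3*z^2) dx = (w) dx, which multiplied by dy ∧ dz gives (w) dx ∧ dy ∧ dz
  d(w*x - 2*y^2 - 3*z^2) includes (∂/∂w)(w*x - 2*y^2 - 3*z^2) dw = (x) dw, which multiplied by dy ∧ dz gives (x) dy ∧ dz ∧ dw
  d(x*y) includes (∂/∂x)(x*y) dx = (y) dx, which multiplied by dz ∧ dw gives (y) dx ∧ dz ∧ dw
  d(x*y) includes (∂/∂y)(x*y) dy = (x) dy, which multiplied by dz ∧ dw gives (x) dy ∧ dz ∧ dw
Collecting like 3-forms: d(omega) = (-2*x + y) dx ∧ dy ∧ dz + (2*y) dx ∧ dz ∧ dw + (-2) dx ∧ dy ∧ dw + (2*x) dy ∧ dz ∧ dw.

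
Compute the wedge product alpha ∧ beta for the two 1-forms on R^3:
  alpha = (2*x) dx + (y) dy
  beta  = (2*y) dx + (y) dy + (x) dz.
alpha ∧ beta = (2*y*(x - y)) dx ∧ dy + (2*x^2) dx ∧ dz + (x*y) dy ∧ dz

Distribute the wedge, using dx_i ∧ dx_j = -dx_j ∧ dx_i and dx_i ∧ dx_i = 0. For each pair (i, j) with i < j, the coefficient of dx_i ∧ dx_j in alpha ∧ beta is (alpha_i * beta_j - alpha_j * beta_i). Collecting: alpha ∧ beta = (2*y*(x - y)) dx ∧ dy + (2*x^2) dx ∧ dz + (x*y) dy ∧ dz.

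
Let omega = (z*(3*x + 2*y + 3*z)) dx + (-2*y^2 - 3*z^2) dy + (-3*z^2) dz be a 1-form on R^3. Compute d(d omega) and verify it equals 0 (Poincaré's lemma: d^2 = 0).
d(d omega) = 0

Step 1: d omega = sum_{i<j} (∂f_j/∂x_i - ∂f_i/∂x_j) dx_i ∧ dx_j:
  coeff of dx ∧ dy: -2*z
  coeff of dx ∧ dz: -3*x - 2*y - 6*z
  coeff of dy ∧ dz: 6*z
Step 2: Apply d again to each 2-form coefficient. The only possible 3-form in R^3 is dx ∧ dy ∧ dz, with coefficient
  ∂(coeff of dy∧dz)/∂x - ∂(coeff of dx∧dz)/∂y + ∂(coeff of dx∧dy)/∂z
  = ∂/∂x (6*z) - ∂/∂y (-3*x - 2*y - 6*z) + ∂/∂z (-2*z).
Each of these terms simplifies to sums of mixed partials that cancel in pairs. The result is 0 (by equality of mixed partials for smooth functions — Schwarz / Clairaut).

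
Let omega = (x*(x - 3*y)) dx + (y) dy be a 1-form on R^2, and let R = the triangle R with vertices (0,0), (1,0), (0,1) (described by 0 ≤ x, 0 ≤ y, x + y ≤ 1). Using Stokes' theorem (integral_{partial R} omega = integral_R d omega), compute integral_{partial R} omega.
integral_(partial R) omega = 1/2

Stokes: integral_partial_R omega = integral_R d omega with d omega = (∂Q/∂x - ∂P/∂y) dx ∧ dy.
  ∂Q/∂x = 0
  ∂P/∂y = -3*x
  integrand = ∂Q/∂x - ∂P/∂y = 3*x.
Integrating over R: integral_0^1 integral_0^{1-x} (3*x) dy dx = 1/2.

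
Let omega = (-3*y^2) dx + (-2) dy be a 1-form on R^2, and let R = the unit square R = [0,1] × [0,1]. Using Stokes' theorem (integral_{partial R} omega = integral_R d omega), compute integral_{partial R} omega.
integral_(partial R) omega = 3

Stokes: integral_partial_R omega = integral_R d omega with d omega = (∂Q/∂x - ∂P/∂y) dx ∧ dy.
  ∂Q/∂x = 0
  ∂P/∂y = -6*y
  integrand = ∂Q/∂x - ∂P/∂y = 6*y.
Integrating over R: integral_0^1 integral_0^1 (6*y) dx dy = 3.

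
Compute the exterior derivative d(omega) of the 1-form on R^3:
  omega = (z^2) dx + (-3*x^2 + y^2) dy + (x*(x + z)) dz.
d(omega) = (-6*x) dx ∧ dy + (2*x - z) dx ∧ dz

For a 1-form omega = sum_i f_i dx_i, the exterior derivative is
  d(omega) = sum_{i < j} (∂f_j/∂x_i - ∂f_i/∂x_j) dx_i ∧ dx_j.
  coefficient of dx ∧ dy: ∂f_2/∂x - ∂f_1/∂y = ∂(-3*x^2 + y^2)/∂x - ∂(z^2)/∂y = -6*x
  coefficient of dx ∧ dz: ∂f_3/∂x - ∂f_1/∂z = ∂(x*(x + z))/∂x - ∂(z^2)/∂z = 2*x - z
Assembling: d(omega) = (-6*x) dx ∧ dy + (2*x - z) dx ∧ dz.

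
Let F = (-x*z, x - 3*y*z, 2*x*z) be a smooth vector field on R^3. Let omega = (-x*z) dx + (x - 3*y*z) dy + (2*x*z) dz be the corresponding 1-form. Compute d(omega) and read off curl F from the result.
d(omega) = (3*y) dy ∧ dz + (-x - 2*z) dz ∧ dx + (1) dx ∧ dy; curl F = (3*y, -x - 2*z, 1)

d omega = sum_{i<j} (∂f_j/∂x_i - ∂f_i/∂x_j) dx_i ∧ dx_j. Under the identification (dy ∧ dz, dz ∧ dx, dx ∧ dy) ↔ (e_x, e_y, e_z), the coefficients are exactly the components of curl F. Compute:
  ∂R/∂y - ∂Q/∂z = (0) - (-3*y) = 3*y
  ∂P/∂z - ∂R/∂x = (-x) - (2*z) = -x - 2*z
  ∂Q/∂x - ∂P/∂y = (1) - (0) = 1.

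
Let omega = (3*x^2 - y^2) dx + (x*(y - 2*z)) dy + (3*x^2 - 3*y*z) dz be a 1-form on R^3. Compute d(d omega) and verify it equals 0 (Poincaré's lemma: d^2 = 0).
d(d omega) = 0

Step 1: d omega = sum_{i<j} (∂f_j/∂x_i - ∂f_i/∂x_j) dx_i ∧ dx_j:
  coeff of dx ∧ dy: 3*y - 2*z
  coeff of dx ∧ dz: 6*x
  coeff of dy ∧ dz: 2*x - 3*z
Step 2: Apply d again to each 2-form coefficient. The only possible 3-form in R^3 is dx ∧ dy ∧ dz, with coefficient
  ∂(coeff of dy∧dz)/∂x - ∂(coeff of dx∧dz)/∂y + ∂(coeff of dx∧dy)/∂z
  = ∂/∂x (2*x - 3*z) - ∂/∂y (6*x) + ∂/∂z (3*y - 2*z).
Each of these terms simplifies to sums of mixed partials that cancel in pairs. The result is 0 (by equality of mixed partials for smooth functions — Schwarz / Clairaut).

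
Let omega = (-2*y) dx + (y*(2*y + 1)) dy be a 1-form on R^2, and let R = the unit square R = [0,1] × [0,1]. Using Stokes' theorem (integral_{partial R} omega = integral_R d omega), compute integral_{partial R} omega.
integral_(partial R) omega = 2

Stokes: integral_partial_R omega = integral_R d omega with d omega = (∂Q/∂x - ∂P/∂y) dx ∧ dy.
  ∂Q/∂x = 0
  ∂P/∂y = -2
  integrand = ∂Q/∂x - ∂P/∂y = 2.
Integrating over R: integral_0^1 integral_0^1 (2) dx dy = 2.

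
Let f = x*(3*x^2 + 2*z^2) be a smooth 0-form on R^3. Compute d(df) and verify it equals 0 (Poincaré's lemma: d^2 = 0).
d(df) = 0

Step 1: df = sum_i (∂f/∂x_i) dx_i = (9*x^2 + 2*z^2) dx + (0) dy + (4*x*z) dz.
Step 2: Apply d again. Using the 1-form formula, the coefficient of dx ∧ dy in d(df) is ∂^2 f/∂x ∂y - ∂^2 f/∂y ∂x = (0) - (0) = 0 (equality of mixed partials for smooth f).
Similarly for dx ∧ dz and dy ∧ dz — all coefficients vanish. So d(df) = 0.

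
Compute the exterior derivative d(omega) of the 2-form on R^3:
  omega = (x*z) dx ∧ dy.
d(omega) = (x) dx ∧ dy ∧ dz

For a 2-form omega = sum_{i<j} g_{ij} dx_i ∧ dx_j, the exterior derivative is
  d(omega) = sum_{i<j} d(g_{ij}) ∧ dx_i ∧ dx_j = sum_{i<j, k} (∂g_{ij}/∂x_k) dx_k ∧ dx_i ∧ dx_j.
Expand each term, using dx_k ∧ dx_i ∧ dx_j = sgn(permutation) dx_{(a)} ∧ dx_{(b)} ∧ dx_{(c)} with (a < b < c) sorted:
  d(x*z) includes (∂/∂z)(x*z) dz = (x) dz, which multiplied by dx ∧ dy gives (x) dx ∧ dy ∧ dz
Collecting like 3-forms: d(omega) = (x) dx ∧ dy ∧ dz.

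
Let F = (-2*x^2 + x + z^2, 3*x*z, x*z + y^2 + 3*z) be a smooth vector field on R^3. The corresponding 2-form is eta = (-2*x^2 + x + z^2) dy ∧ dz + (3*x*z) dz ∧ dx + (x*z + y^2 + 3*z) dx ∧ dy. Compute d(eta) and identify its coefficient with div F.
d(eta) = (4 - 3*x) dx ∧ dy ∧ dz; div F = 4 - 3*x

For a 2-form in R^3 of the form above, applying d gives a 3-form with coefficient ∂P/∂x + ∂Q/∂y + ∂R/∂z:
  ∂P/∂x = 1 - 4*x
  ∂Q/∂y = 0
  ∂R/∂z = x + 3
Sum = 4 - 3*x, which is exactly div F.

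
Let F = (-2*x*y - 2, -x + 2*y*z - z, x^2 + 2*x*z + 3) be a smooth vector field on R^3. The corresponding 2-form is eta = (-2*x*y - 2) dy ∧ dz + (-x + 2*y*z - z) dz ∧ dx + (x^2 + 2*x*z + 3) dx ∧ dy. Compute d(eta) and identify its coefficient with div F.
d(eta) = (2*x - 2*y + 2*z) dx ∧ dy ∧ dz; div F = 2*x - 2*y + 2*z

For a 2-form in R^3 of the form above, applying d gives a 3-form with coefficient ∂P/∂x + ∂Q/∂y + ∂R/∂z:
  ∂P/∂x = -2*y
  ∂Q/∂y = 2*z
  ∂R/∂z = 2*x
Sum = 2*x - 2*y + 2*z, which is exactly div F.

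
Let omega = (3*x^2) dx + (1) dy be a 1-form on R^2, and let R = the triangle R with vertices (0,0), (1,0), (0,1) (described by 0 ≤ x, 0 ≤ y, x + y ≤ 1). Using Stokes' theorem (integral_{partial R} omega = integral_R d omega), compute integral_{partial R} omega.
integral_(partial R) omega = 0

Stokes: integral_partial_R omega = integral_R d omega with d omega = (∂Q/∂x - ∂P/∂y) dx ∧ dy.
  ∂Q/∂x = 0
  ∂P/∂y = 0
  integrand = ∂Q/∂x - ∂P/∂y = 0.
Integrating over R: integral_0^1 integral_0^{1-x} (0) dy dx = 0.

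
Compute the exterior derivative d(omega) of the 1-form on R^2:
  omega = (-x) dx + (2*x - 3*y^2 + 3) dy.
d(omega) = (2) dx ∧ dy

For a 1-form omega = sum_i f_i dx_i, the exterior derivative is
  d(omega) = sum_{i < j} (∂f_j/∂x_i - ∂f_i/∂x_j) dx_i ∧ dx_j.
  coefficient of dx ∧ dy: ∂f_2/∂x - ∂f_1/∂y = ∂(2*x - 3*y^2 + 3)/∂x - ∂(-x)/∂y = 2
Assembling: d(omega) = (2) dx ∧ dy.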